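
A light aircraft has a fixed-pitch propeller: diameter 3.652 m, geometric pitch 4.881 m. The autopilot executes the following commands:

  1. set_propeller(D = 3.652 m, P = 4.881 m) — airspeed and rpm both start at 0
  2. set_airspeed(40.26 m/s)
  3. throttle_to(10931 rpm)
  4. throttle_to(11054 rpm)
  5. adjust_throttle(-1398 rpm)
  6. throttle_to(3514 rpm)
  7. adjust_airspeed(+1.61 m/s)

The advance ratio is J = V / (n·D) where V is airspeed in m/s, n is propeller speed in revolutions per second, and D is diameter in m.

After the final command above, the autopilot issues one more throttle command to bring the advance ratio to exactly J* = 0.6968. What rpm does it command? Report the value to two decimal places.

rpm = 987.22

set_propeller: D = 3.652 m, P = 4.881 m (p = P/D = 1.336528); state ← (V=0, rpm=0)
set_airspeed(40.26): V ← 40.26 m/s
throttle_to(10931): rpm ← 10931
throttle_to(11054): rpm ← 11054
adjust_throttle(-1398): rpm ← 11054 -1398 = 9656
throttle_to(3514): rpm ← 3514
adjust_airspeed(+1.61): V ← 40.26 +1.61 = 41.87 m/s
final state: V = 41.87 m/s, rpm = 3514 → n = rpm/60 = 58.566667 rev/s
target J* = 0.6968; solve J* = V/(n·D) for n: n = V/(J*·D) = 41.87/(0.6968 × 3.652) = 16.453718 rev/s
rpm = 60·n = 987.223081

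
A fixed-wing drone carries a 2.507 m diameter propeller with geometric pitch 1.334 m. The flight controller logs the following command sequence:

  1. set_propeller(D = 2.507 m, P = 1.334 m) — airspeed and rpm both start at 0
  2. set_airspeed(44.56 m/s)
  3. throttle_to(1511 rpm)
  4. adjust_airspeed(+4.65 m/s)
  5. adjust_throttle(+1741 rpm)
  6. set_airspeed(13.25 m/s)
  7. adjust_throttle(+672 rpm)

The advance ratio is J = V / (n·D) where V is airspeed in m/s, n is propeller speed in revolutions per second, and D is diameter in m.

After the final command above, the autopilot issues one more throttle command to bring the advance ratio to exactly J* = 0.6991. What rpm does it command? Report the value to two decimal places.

rpm = 453.60

set_propeller: D = 2.507 m, P = 1.334 m (p = P/D = 0.532110); state ← (V=0, rpm=0)
set_airspeed(44.56): V ← 44.56 m/s
throttle_to(1511): rpm ← 1511
adjust_airspeed(+4.65): V ← 44.56 +4.65 = 49.21 m/s
adjust_throttle(+1741): rpm ← 1511 +1741 = 3252
set_airspeed(13.25): V ← 13.25 m/s
adjust_throttle(+672): rpm ← 3252 +672 = 3924
final state: V = 13.25 m/s, rpm = 3924 → n = rpm/60 = 65.400000 rev/s
target J* = 0.6991; solve J* = V/(n·D) for n: n = V/(J*·D) = 13.25/(0.6991 × 2.507) = 7.560008 rev/s
rpm = 60·n = 453.600467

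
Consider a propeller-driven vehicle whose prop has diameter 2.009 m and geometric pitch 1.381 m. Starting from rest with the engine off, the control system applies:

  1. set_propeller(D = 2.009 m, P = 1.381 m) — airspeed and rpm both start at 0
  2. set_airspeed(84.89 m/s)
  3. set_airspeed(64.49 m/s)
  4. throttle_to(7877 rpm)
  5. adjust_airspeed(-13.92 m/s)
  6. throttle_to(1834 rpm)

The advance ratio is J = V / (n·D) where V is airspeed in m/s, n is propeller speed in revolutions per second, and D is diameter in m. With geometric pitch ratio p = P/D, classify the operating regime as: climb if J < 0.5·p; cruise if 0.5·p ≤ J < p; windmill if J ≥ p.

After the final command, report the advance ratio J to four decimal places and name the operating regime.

J = 0.8235, regime = windmill

set_propeller: D = 2.009 m, P = 1.381 m (p = P/D = 0.687407); state ← (V=0, rpm=0)
set_airspeed(84.89): V ← 84.89 m/s
set_airspeed(64.49): V ← 64.49 m/s
throttle_to(7877): rpm ← 7877
adjust_airspeed(-13.92): V ← 64.49 -13.92 = 50.57 m/s
throttle_to(1834): rpm ← 1834
final state: V = 50.57 m/s, rpm = 1834 → n = rpm/60 = 30.566667 rev/s
J = V / (n·D) = 50.57 / (30.566667 × 2.009) = 0.823503
regime bands: climb J<0.3437 | cruise [0.3437, 0.6874) | windmill J≥0.6874
J = 0.8235 → windmill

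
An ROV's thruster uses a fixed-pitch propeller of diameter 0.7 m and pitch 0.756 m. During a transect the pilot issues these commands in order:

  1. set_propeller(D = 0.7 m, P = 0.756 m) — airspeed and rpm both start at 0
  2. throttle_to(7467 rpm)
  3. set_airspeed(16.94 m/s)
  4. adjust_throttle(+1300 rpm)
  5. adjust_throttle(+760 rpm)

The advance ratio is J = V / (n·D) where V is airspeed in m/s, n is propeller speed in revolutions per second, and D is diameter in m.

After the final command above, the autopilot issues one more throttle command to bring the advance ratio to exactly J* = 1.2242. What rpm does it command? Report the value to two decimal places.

rpm = 1186.08

set_propeller: D = 0.7 m, P = 0.756 m (p = P/D = 1.080000); state ← (V=0, rpm=0)
throttle_to(7467): rpm ← 7467
set_airspeed(16.94): V ← 16.94 m/s
adjust_throttle(+1300): rpm ← 7467 +1300 = 8767
adjust_throttle(+760): rpm ← 8767 +760 = 9527
final state: V = 16.94 m/s, rpm = 9527 → n = rpm/60 = 158.783333 rev/s
target J* = 1.2242; solve J* = V/(n·D) for n: n = V/(J*·D) = 16.94/(1.2242 × 0.7) = 19.768012 rev/s
rpm = 60·n = 1186.080706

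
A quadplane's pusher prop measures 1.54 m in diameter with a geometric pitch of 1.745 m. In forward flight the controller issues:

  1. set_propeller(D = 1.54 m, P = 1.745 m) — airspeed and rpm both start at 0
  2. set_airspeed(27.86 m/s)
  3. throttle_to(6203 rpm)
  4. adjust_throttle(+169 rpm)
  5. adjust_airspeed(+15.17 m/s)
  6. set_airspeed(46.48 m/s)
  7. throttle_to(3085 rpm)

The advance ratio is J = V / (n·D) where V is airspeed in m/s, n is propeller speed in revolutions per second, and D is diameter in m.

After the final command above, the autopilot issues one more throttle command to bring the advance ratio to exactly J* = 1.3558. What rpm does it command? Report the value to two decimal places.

set_propeller: D = 1.54 m, P = 1.745 m (p = P/D = 1.133117); state ← (V=0, rpm=0)
set_airspeed(27.86): V ← 27.86 m/s
throttle_to(6203): rpm ← 6203
adjust_throttle(+169): rpm ← 6203 +169 = 6372
adjust_airspeed(+15.17): V ← 27.86 +15.17 = 43.03 m/s
set_airspeed(46.48): V ← 46.48 m/s
throttle_to(3085): rpm ← 3085
final state: V = 46.48 m/s, rpm = 3085 → n = rpm/60 = 51.416667 rev/s
target J* = 1.3558; solve J* = V/(n·D) for n: n = V/(J*·D) = 46.48/(1.3558 × 1.54) = 22.261261 rev/s
rpm = 60·n = 1335.675683

rpm = 1335.68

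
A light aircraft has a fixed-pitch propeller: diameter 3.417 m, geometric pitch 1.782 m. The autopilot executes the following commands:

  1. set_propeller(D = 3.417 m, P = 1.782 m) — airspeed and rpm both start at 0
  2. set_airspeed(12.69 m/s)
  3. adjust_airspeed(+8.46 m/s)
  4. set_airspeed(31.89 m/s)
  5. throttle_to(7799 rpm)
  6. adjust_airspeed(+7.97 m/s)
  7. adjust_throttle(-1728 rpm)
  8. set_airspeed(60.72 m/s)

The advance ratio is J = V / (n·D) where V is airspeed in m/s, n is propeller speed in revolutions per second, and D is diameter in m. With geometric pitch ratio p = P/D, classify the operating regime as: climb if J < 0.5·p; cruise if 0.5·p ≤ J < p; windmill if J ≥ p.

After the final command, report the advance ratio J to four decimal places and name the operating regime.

J = 0.1756, regime = climb

set_propeller: D = 3.417 m, P = 1.782 m (p = P/D = 0.521510); state ← (V=0, rpm=0)
set_airspeed(12.69): V ← 12.69 m/s
adjust_airspeed(+8.46): V ← 12.69 +8.46 = 21.15 m/s
set_airspeed(31.89): V ← 31.89 m/s
throttle_to(7799): rpm ← 7799
adjust_airspeed(+7.97): V ← 31.89 +7.97 = 39.86 m/s
adjust_throttle(-1728): rpm ← 7799 -1728 = 6071
set_airspeed(60.72): V ← 60.72 m/s
final state: V = 60.72 m/s, rpm = 6071 → n = rpm/60 = 101.183333 rev/s
J = V / (n·D) = 60.72 / (101.183333 × 3.417) = 0.175622
regime bands: climb J<0.2608 | cruise [0.2608, 0.5215) | windmill J≥0.5215
J = 0.1756 → climb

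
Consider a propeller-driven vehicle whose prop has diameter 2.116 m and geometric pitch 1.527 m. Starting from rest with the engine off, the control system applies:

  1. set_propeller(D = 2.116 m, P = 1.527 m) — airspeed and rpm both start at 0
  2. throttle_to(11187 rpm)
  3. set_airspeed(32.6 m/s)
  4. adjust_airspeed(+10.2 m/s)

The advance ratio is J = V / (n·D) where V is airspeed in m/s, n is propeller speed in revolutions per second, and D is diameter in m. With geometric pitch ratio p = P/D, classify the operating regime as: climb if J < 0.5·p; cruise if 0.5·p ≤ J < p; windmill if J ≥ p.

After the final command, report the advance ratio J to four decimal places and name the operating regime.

set_propeller: D = 2.116 m, P = 1.527 m (p = P/D = 0.721645); state ← (V=0, rpm=0)
throttle_to(11187): rpm ← 11187
set_airspeed(32.6): V ← 32.6 m/s
adjust_airspeed(+10.2): V ← 32.6 +10.2 = 42.8 m/s
final state: V = 42.8 m/s, rpm = 11187 → n = rpm/60 = 186.450000 rev/s
J = V / (n·D) = 42.8 / (186.450000 × 2.116) = 0.108484
regime bands: climb J<0.3608 | cruise [0.3608, 0.7216) | windmill J≥0.7216
J = 0.1085 → climb

J = 0.1085, regime = climb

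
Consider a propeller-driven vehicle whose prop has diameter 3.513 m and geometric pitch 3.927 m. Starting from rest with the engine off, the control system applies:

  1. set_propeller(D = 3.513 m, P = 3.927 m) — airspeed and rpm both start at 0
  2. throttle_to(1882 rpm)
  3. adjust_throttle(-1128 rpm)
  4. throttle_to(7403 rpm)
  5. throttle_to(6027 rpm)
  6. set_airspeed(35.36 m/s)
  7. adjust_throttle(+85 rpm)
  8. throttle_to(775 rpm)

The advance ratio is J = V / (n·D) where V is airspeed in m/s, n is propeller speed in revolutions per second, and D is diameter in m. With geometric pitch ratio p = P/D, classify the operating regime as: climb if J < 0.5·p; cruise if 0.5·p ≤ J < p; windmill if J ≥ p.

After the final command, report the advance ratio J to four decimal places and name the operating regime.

set_propeller: D = 3.513 m, P = 3.927 m (p = P/D = 1.117848); state ← (V=0, rpm=0)
throttle_to(1882): rpm ← 1882
adjust_throttle(-1128): rpm ← 1882 -1128 = 754
throttle_to(7403): rpm ← 7403
throttle_to(6027): rpm ← 6027
set_airspeed(35.36): V ← 35.36 m/s
adjust_throttle(+85): rpm ← 6027 +85 = 6112
throttle_to(775): rpm ← 775
final state: V = 35.36 m/s, rpm = 775 → n = rpm/60 = 12.916667 rev/s
J = V / (n·D) = 35.36 / (12.916667 × 3.513) = 0.779262
regime bands: climb J<0.5589 | cruise [0.5589, 1.1178) | windmill J≥1.1178
J = 0.7793 → cruise

J = 0.7793, regime = cruise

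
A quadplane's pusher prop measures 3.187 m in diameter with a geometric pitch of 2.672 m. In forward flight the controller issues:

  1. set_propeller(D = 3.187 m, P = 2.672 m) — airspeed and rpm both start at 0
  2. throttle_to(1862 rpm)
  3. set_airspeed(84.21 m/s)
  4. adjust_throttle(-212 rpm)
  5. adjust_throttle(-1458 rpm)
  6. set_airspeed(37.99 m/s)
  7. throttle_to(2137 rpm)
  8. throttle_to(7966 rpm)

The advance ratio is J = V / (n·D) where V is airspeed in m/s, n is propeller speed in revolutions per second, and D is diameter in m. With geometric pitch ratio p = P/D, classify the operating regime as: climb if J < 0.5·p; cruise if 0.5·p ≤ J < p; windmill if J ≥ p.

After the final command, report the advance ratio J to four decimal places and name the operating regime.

set_propeller: D = 3.187 m, P = 2.672 m (p = P/D = 0.838406); state ← (V=0, rpm=0)
throttle_to(1862): rpm ← 1862
set_airspeed(84.21): V ← 84.21 m/s
adjust_throttle(-212): rpm ← 1862 -212 = 1650
adjust_throttle(-1458): rpm ← 1650 -1458 = 192
set_airspeed(37.99): V ← 37.99 m/s
throttle_to(2137): rpm ← 2137
throttle_to(7966): rpm ← 7966
final state: V = 37.99 m/s, rpm = 7966 → n = rpm/60 = 132.766667 rev/s
J = V / (n·D) = 37.99 / (132.766667 × 3.187) = 0.089784
regime bands: climb J<0.4192 | cruise [0.4192, 0.8384) | windmill J≥0.8384
J = 0.0898 → climb

J = 0.0898, regime = climb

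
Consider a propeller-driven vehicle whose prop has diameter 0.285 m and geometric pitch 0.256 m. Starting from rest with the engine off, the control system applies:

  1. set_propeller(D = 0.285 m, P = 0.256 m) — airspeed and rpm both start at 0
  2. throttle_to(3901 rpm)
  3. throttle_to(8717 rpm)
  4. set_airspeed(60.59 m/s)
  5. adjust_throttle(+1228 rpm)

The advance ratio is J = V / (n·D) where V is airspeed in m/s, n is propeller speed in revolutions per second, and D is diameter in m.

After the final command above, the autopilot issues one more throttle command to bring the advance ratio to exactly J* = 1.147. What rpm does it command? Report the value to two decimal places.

rpm = 11121.00

set_propeller: D = 0.285 m, P = 0.256 m (p = P/D = 0.898246); state ← (V=0, rpm=0)
throttle_to(3901): rpm ← 3901
throttle_to(8717): rpm ← 8717
set_airspeed(60.59): V ← 60.59 m/s
adjust_throttle(+1228): rpm ← 8717 +1228 = 9945
final state: V = 60.59 m/s, rpm = 9945 → n = rpm/60 = 165.750000 rev/s
target J* = 1.147; solve J* = V/(n·D) for n: n = V/(J*·D) = 60.59/(1.147 × 0.285) = 185.350036 rev/s
rpm = 60·n = 11121.002157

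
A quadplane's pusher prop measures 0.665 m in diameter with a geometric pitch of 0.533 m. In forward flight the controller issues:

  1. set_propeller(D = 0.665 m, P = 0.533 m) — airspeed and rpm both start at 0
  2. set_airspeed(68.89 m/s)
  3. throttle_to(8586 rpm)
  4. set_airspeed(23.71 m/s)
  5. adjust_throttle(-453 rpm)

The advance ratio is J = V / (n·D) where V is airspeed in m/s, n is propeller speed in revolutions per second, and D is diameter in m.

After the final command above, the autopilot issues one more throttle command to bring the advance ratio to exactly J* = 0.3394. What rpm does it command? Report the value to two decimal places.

rpm = 6303.03

set_propeller: D = 0.665 m, P = 0.533 m (p = P/D = 0.801504); state ← (V=0, rpm=0)
set_airspeed(68.89): V ← 68.89 m/s
throttle_to(8586): rpm ← 8586
set_airspeed(23.71): V ← 23.71 m/s
adjust_throttle(-453): rpm ← 8586 -453 = 8133
final state: V = 23.71 m/s, rpm = 8133 → n = rpm/60 = 135.550000 rev/s
target J* = 0.3394; solve J* = V/(n·D) for n: n = V/(J*·D) = 23.71/(0.3394 × 0.665) = 105.050487 rev/s
rpm = 60·n = 6303.029229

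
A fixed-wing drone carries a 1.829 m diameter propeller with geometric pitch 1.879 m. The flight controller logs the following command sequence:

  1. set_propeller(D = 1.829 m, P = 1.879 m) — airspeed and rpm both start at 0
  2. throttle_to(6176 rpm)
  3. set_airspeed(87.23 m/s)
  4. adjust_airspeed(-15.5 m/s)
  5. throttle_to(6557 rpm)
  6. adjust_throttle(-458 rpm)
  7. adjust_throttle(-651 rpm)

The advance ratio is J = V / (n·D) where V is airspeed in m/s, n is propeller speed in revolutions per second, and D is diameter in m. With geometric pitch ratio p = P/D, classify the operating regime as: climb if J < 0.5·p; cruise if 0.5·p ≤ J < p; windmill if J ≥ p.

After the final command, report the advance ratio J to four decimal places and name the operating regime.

J = 0.4319, regime = climb

set_propeller: D = 1.829 m, P = 1.879 m (p = P/D = 1.027337); state ← (V=0, rpm=0)
throttle_to(6176): rpm ← 6176
set_airspeed(87.23): V ← 87.23 m/s
adjust_airspeed(-15.5): V ← 87.23 -15.5 = 71.73 m/s
throttle_to(6557): rpm ← 6557
adjust_throttle(-458): rpm ← 6557 -458 = 6099
adjust_throttle(-651): rpm ← 6099 -651 = 5448
final state: V = 71.73 m/s, rpm = 5448 → n = rpm/60 = 90.800000 rev/s
J = V / (n·D) = 71.73 / (90.800000 × 1.829) = 0.431918
regime bands: climb J<0.5137 | cruise [0.5137, 1.0273) | windmill J≥1.0273
J = 0.4319 → climb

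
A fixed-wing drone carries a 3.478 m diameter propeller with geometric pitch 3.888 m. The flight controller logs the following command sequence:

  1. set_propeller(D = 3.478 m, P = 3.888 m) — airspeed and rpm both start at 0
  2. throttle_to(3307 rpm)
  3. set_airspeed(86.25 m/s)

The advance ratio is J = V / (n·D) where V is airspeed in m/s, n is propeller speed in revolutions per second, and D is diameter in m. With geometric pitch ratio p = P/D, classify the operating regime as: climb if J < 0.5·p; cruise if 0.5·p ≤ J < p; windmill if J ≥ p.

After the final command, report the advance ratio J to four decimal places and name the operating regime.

J = 0.4499, regime = climb

set_propeller: D = 3.478 m, P = 3.888 m (p = P/D = 1.117884); state ← (V=0, rpm=0)
throttle_to(3307): rpm ← 3307
set_airspeed(86.25): V ← 86.25 m/s
final state: V = 86.25 m/s, rpm = 3307 → n = rpm/60 = 55.116667 rev/s
J = V / (n·D) = 86.25 / (55.116667 × 3.478) = 0.449932
regime bands: climb J<0.5589 | cruise [0.5589, 1.1179) | windmill J≥1.1179
J = 0.4499 → climb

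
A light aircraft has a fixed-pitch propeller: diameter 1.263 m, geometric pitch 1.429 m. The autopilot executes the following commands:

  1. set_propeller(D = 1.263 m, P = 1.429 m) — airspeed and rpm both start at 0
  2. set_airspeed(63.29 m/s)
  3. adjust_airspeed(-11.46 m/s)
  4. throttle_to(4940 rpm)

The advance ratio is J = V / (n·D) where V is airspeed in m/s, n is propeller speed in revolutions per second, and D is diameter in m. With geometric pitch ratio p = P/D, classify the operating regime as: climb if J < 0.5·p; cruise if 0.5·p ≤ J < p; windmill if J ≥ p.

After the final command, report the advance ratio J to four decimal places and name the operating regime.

set_propeller: D = 1.263 m, P = 1.429 m (p = P/D = 1.131433); state ← (V=0, rpm=0)
set_airspeed(63.29): V ← 63.29 m/s
adjust_airspeed(-11.46): V ← 63.29 -11.46 = 51.83 m/s
throttle_to(4940): rpm ← 4940
final state: V = 51.83 m/s, rpm = 4940 → n = rpm/60 = 82.333333 rev/s
J = V / (n·D) = 51.83 / (82.333333 × 1.263) = 0.498428
regime bands: climb J<0.5657 | cruise [0.5657, 1.1314) | windmill J≥1.1314
J = 0.4984 → climb

J = 0.4984, regime = climb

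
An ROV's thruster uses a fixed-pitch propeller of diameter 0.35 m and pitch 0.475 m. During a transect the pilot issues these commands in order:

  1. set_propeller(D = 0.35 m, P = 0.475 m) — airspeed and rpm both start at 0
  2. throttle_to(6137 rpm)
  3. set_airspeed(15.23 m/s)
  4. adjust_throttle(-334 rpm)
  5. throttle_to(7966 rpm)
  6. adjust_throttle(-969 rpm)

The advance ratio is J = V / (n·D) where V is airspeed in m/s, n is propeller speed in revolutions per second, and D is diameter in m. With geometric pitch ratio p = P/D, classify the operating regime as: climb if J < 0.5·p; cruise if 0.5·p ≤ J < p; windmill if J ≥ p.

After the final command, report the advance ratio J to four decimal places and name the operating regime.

J = 0.3731, regime = climb

set_propeller: D = 0.35 m, P = 0.475 m (p = P/D = 1.357143); state ← (V=0, rpm=0)
throttle_to(6137): rpm ← 6137
set_airspeed(15.23): V ← 15.23 m/s
adjust_throttle(-334): rpm ← 6137 -334 = 5803
throttle_to(7966): rpm ← 7966
adjust_throttle(-969): rpm ← 7966 -969 = 6997
final state: V = 15.23 m/s, rpm = 6997 → n = rpm/60 = 116.616667 rev/s
J = V / (n·D) = 15.23 / (116.616667 × 0.35) = 0.373140
regime bands: climb J<0.6786 | cruise [0.6786, 1.3571) | windmill J≥1.3571
J = 0.3731 → climb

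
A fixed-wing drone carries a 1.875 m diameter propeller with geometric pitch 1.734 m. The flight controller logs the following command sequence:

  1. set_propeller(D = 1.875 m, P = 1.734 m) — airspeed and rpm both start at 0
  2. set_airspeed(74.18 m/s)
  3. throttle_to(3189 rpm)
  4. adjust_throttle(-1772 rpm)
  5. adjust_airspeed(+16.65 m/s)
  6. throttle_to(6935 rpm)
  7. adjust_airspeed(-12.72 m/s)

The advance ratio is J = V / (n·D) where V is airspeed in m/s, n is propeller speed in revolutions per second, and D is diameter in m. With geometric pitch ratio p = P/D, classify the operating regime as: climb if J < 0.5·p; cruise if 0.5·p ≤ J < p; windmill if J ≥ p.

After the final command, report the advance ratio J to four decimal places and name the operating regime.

set_propeller: D = 1.875 m, P = 1.734 m (p = P/D = 0.924800); state ← (V=0, rpm=0)
set_airspeed(74.18): V ← 74.18 m/s
throttle_to(3189): rpm ← 3189
adjust_throttle(-1772): rpm ← 3189 -1772 = 1417
adjust_airspeed(+16.65): V ← 74.18 +16.65 = 90.83 m/s
throttle_to(6935): rpm ← 6935
adjust_airspeed(-12.72): V ← 90.83 -12.72 = 78.11 m/s
final state: V = 78.11 m/s, rpm = 6935 → n = rpm/60 = 115.583333 rev/s
J = V / (n·D) = 78.11 / (115.583333 × 1.875) = 0.360421
regime bands: climb J<0.4624 | cruise [0.4624, 0.9248) | windmill J≥0.9248
J = 0.3604 → climb

J = 0.3604, regime = climb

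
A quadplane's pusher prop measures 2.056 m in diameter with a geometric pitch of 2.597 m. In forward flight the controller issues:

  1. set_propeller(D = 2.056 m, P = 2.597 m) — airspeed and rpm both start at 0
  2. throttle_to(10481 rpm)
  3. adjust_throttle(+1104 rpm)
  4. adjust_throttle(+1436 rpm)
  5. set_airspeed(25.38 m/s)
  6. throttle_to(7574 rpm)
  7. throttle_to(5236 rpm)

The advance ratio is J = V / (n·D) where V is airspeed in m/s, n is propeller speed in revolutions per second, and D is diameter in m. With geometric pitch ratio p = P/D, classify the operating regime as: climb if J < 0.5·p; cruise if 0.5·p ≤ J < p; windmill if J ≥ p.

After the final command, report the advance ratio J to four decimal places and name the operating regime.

set_propeller: D = 2.056 m, P = 2.597 m (p = P/D = 1.263132); state ← (V=0, rpm=0)
throttle_to(10481): rpm ← 10481
adjust_throttle(+1104): rpm ← 10481 +1104 = 11585
adjust_throttle(+1436): rpm ← 11585 +1436 = 13021
set_airspeed(25.38): V ← 25.38 m/s
throttle_to(7574): rpm ← 7574
throttle_to(5236): rpm ← 5236
final state: V = 25.38 m/s, rpm = 5236 → n = rpm/60 = 87.266667 rev/s
J = V / (n·D) = 25.38 / (87.266667 × 2.056) = 0.141456
regime bands: climb J<0.6316 | cruise [0.6316, 1.2631) | windmill J≥1.2631
J = 0.1415 → climb

J = 0.1415, regime = climb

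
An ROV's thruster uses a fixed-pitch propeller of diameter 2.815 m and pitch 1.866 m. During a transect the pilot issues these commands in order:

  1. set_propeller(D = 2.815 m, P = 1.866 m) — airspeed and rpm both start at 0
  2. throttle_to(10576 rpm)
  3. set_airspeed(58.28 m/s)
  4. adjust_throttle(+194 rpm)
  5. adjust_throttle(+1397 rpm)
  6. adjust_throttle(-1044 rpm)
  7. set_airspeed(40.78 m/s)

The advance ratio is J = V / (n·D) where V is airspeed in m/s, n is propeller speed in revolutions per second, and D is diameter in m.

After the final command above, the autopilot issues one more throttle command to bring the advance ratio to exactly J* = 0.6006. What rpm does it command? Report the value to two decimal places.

rpm = 1447.22

set_propeller: D = 2.815 m, P = 1.866 m (p = P/D = 0.662877); state ← (V=0, rpm=0)
throttle_to(10576): rpm ← 10576
set_airspeed(58.28): V ← 58.28 m/s
adjust_throttle(+194): rpm ← 10576 +194 = 10770
adjust_throttle(+1397): rpm ← 10770 +1397 = 12167
adjust_throttle(-1044): rpm ← 12167 -1044 = 11123
set_airspeed(40.78): V ← 40.78 m/s
final state: V = 40.78 m/s, rpm = 11123 → n = rpm/60 = 185.383333 rev/s
target J* = 0.6006; solve J* = V/(n·D) for n: n = V/(J*·D) = 40.78/(0.6006 × 2.815) = 24.120344 rev/s
rpm = 60·n = 1447.220630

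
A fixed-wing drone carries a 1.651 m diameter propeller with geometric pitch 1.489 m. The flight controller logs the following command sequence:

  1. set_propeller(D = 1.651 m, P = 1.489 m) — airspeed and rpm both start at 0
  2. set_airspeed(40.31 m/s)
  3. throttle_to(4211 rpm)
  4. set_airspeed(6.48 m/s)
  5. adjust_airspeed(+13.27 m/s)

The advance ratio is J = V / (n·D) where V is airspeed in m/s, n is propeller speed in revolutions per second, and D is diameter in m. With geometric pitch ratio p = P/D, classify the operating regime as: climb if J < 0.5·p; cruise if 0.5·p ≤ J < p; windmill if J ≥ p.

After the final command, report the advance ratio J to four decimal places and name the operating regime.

J = 0.1704, regime = climb

set_propeller: D = 1.651 m, P = 1.489 m (p = P/D = 0.901878); state ← (V=0, rpm=0)
set_airspeed(40.31): V ← 40.31 m/s
throttle_to(4211): rpm ← 4211
set_airspeed(6.48): V ← 6.48 m/s
adjust_airspeed(+13.27): V ← 6.48 +13.27 = 19.75 m/s
final state: V = 19.75 m/s, rpm = 4211 → n = rpm/60 = 70.183333 rev/s
J = V / (n·D) = 19.75 / (70.183333 × 1.651) = 0.170446
regime bands: climb J<0.4509 | cruise [0.4509, 0.9019) | windmill J≥0.9019
J = 0.1704 → climb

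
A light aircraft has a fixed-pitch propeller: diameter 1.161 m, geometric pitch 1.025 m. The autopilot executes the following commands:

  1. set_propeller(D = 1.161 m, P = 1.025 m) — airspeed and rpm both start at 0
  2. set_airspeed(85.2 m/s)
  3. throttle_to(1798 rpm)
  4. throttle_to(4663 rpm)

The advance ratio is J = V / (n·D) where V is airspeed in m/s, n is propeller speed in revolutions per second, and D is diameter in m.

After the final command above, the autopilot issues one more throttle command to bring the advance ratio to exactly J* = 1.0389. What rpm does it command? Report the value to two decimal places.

rpm = 4238.23

set_propeller: D = 1.161 m, P = 1.025 m (p = P/D = 0.882860); state ← (V=0, rpm=0)
set_airspeed(85.2): V ← 85.2 m/s
throttle_to(1798): rpm ← 1798
throttle_to(4663): rpm ← 4663
final state: V = 85.2 m/s, rpm = 4663 → n = rpm/60 = 77.716667 rev/s
target J* = 1.0389; solve J* = V/(n·D) for n: n = V/(J*·D) = 85.2/(1.0389 × 1.161) = 70.637225 rev/s
rpm = 60·n = 4238.233492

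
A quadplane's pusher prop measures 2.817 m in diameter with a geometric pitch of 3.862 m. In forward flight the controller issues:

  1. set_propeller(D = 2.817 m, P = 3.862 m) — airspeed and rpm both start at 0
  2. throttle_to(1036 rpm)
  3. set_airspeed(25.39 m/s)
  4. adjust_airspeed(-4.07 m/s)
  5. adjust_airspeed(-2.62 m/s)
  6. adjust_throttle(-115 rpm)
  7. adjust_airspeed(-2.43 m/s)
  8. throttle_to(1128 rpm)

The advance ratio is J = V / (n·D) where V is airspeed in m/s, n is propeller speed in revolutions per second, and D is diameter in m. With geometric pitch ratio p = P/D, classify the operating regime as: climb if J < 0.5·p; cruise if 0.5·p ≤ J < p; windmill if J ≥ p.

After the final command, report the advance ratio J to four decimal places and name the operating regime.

J = 0.3072, regime = climb

set_propeller: D = 2.817 m, P = 3.862 m (p = P/D = 1.370962); state ← (V=0, rpm=0)
throttle_to(1036): rpm ← 1036
set_airspeed(25.39): V ← 25.39 m/s
adjust_airspeed(-4.07): V ← 25.39 -4.07 = 21.32 m/s
adjust_airspeed(-2.62): V ← 21.32 -2.62 = 18.7 m/s
adjust_throttle(-115): rpm ← 1036 -115 = 921
adjust_airspeed(-2.43): V ← 18.7 -2.43 = 16.27 m/s
throttle_to(1128): rpm ← 1128
final state: V = 16.27 m/s, rpm = 1128 → n = rpm/60 = 18.800000 rev/s
J = V / (n·D) = 16.27 / (18.800000 × 2.817) = 0.307215
regime bands: climb J<0.6855 | cruise [0.6855, 1.3710) | windmill J≥1.3710
J = 0.3072 → climb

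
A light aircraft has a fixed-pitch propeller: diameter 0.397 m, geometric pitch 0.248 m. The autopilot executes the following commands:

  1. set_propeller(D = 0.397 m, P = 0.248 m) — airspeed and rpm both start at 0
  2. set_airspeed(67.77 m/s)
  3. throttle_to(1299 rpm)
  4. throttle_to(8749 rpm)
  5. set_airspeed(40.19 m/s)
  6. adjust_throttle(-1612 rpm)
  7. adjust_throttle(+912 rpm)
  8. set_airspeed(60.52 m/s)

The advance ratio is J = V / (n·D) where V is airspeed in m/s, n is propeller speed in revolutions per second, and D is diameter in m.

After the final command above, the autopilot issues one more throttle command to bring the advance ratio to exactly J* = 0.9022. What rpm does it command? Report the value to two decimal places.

set_propeller: D = 0.397 m, P = 0.248 m (p = P/D = 0.624685); state ← (V=0, rpm=0)
set_airspeed(67.77): V ← 67.77 m/s
throttle_to(1299): rpm ← 1299
throttle_to(8749): rpm ← 8749
set_airspeed(40.19): V ← 40.19 m/s
adjust_throttle(-1612): rpm ← 8749 -1612 = 7137
adjust_throttle(+912): rpm ← 7137 +912 = 8049
set_airspeed(60.52): V ← 60.52 m/s
final state: V = 60.52 m/s, rpm = 8049 → n = rpm/60 = 134.150000 rev/s
target J* = 0.9022; solve J* = V/(n·D) for n: n = V/(J*·D) = 60.52/(0.9022 × 0.397) = 168.968438 rev/s
rpm = 60·n = 10138.106292

rpm = 10138.11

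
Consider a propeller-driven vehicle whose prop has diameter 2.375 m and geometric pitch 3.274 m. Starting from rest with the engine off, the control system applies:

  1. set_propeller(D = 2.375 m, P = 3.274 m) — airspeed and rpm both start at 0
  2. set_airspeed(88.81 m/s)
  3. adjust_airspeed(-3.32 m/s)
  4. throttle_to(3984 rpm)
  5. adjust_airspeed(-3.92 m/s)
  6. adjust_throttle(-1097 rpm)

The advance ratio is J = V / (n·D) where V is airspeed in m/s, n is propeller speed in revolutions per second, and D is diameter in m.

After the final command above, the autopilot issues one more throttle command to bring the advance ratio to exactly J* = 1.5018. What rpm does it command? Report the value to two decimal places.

set_propeller: D = 2.375 m, P = 3.274 m (p = P/D = 1.378526); state ← (V=0, rpm=0)
set_airspeed(88.81): V ← 88.81 m/s
adjust_airspeed(-3.32): V ← 88.81 -3.32 = 85.49 m/s
throttle_to(3984): rpm ← 3984
adjust_airspeed(-3.92): V ← 85.49 -3.92 = 81.57 m/s
adjust_throttle(-1097): rpm ← 3984 -1097 = 2887
final state: V = 81.57 m/s, rpm = 2887 → n = rpm/60 = 48.116667 rev/s
target J* = 1.5018; solve J* = V/(n·D) for n: n = V/(J*·D) = 81.57/(1.5018 × 2.375) = 22.869399 rev/s
rpm = 60·n = 1372.163930

rpm = 1372.16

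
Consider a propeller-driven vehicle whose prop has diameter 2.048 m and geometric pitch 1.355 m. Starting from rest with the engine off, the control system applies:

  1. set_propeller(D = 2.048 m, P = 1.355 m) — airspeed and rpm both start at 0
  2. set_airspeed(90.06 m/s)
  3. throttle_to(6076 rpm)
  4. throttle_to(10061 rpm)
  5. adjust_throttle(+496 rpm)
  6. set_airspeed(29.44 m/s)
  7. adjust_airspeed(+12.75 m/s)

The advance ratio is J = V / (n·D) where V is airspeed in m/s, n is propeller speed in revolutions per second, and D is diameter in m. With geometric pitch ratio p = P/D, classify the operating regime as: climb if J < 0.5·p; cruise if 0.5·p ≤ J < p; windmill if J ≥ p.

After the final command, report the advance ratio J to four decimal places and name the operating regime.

J = 0.1171, regime = climb

set_propeller: D = 2.048 m, P = 1.355 m (p = P/D = 0.661621); state ← (V=0, rpm=0)
set_airspeed(90.06): V ← 90.06 m/s
throttle_to(6076): rpm ← 6076
throttle_to(10061): rpm ← 10061
adjust_throttle(+496): rpm ← 10061 +496 = 10557
set_airspeed(29.44): V ← 29.44 m/s
adjust_airspeed(+12.75): V ← 29.44 +12.75 = 42.19 m/s
final state: V = 42.19 m/s, rpm = 10557 → n = rpm/60 = 175.950000 rev/s
J = V / (n·D) = 42.19 / (175.950000 × 2.048) = 0.117082
regime bands: climb J<0.3308 | cruise [0.3308, 0.6616) | windmill J≥0.6616
J = 0.1171 → climb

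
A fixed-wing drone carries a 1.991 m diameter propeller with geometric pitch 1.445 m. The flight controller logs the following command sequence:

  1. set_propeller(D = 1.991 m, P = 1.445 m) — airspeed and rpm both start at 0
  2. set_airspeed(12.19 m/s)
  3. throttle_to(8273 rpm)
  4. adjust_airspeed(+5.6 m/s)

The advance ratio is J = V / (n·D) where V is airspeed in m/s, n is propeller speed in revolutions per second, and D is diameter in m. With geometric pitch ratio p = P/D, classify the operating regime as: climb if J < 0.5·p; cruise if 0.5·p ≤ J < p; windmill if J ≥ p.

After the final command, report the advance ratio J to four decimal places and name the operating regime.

J = 0.0648, regime = climb

set_propeller: D = 1.991 m, P = 1.445 m (p = P/D = 0.725766); state ← (V=0, rpm=0)
set_airspeed(12.19): V ← 12.19 m/s
throttle_to(8273): rpm ← 8273
adjust_airspeed(+5.6): V ← 12.19 +5.6 = 17.79 m/s
final state: V = 17.79 m/s, rpm = 8273 → n = rpm/60 = 137.883333 rev/s
J = V / (n·D) = 17.79 / (137.883333 × 1.991) = 0.064803
regime bands: climb J<0.3629 | cruise [0.3629, 0.7258) | windmill J≥0.7258
J = 0.0648 → climb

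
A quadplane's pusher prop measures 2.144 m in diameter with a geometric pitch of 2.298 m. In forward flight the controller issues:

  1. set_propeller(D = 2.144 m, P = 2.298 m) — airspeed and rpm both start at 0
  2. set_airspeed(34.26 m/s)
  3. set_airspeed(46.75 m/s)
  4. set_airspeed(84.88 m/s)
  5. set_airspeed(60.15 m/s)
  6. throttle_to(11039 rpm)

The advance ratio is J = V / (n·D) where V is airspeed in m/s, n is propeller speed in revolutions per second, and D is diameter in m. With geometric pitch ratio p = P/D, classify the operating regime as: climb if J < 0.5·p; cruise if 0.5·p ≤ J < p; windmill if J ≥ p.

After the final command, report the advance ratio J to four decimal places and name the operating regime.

J = 0.1525, regime = climb

set_propeller: D = 2.144 m, P = 2.298 m (p = P/D = 1.071828); state ← (V=0, rpm=0)
set_airspeed(34.26): V ← 34.26 m/s
set_airspeed(46.75): V ← 46.75 m/s
set_airspeed(84.88): V ← 84.88 m/s
set_airspeed(60.15): V ← 60.15 m/s
throttle_to(11039): rpm ← 11039
final state: V = 60.15 m/s, rpm = 11039 → n = rpm/60 = 183.983333 rev/s
J = V / (n·D) = 60.15 / (183.983333 × 2.144) = 0.152487
regime bands: climb J<0.5359 | cruise [0.5359, 1.0718) | windmill J≥1.0718
J = 0.1525 → climb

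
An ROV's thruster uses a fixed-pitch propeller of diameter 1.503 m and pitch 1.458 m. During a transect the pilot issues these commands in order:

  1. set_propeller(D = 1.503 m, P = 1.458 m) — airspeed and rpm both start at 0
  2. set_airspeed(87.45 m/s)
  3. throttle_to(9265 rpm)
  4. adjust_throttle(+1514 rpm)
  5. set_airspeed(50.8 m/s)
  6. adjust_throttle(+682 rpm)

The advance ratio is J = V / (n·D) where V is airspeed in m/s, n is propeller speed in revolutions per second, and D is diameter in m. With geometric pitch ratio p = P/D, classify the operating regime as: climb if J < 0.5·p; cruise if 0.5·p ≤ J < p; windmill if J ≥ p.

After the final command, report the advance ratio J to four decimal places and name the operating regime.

J = 0.1769, regime = climb

set_propeller: D = 1.503 m, P = 1.458 m (p = P/D = 0.970060); state ← (V=0, rpm=0)
set_airspeed(87.45): V ← 87.45 m/s
throttle_to(9265): rpm ← 9265
adjust_throttle(+1514): rpm ← 9265 +1514 = 10779
set_airspeed(50.8): V ← 50.8 m/s
adjust_throttle(+682): rpm ← 10779 +682 = 11461
final state: V = 50.8 m/s, rpm = 11461 → n = rpm/60 = 191.016667 rev/s
J = V / (n·D) = 50.8 / (191.016667 × 1.503) = 0.176943
regime bands: climb J<0.4850 | cruise [0.4850, 0.9701) | windmill J≥0.9701
J = 0.1769 → climb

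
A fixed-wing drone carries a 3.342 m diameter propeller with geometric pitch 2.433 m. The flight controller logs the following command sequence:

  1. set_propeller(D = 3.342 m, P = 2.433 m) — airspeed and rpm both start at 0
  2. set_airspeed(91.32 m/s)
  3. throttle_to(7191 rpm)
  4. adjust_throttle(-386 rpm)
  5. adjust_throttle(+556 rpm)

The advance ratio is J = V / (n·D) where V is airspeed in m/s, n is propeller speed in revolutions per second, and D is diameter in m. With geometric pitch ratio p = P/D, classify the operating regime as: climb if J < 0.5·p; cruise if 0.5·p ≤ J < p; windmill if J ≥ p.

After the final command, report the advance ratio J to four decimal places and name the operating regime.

set_propeller: D = 3.342 m, P = 2.433 m (p = P/D = 0.728007); state ← (V=0, rpm=0)
set_airspeed(91.32): V ← 91.32 m/s
throttle_to(7191): rpm ← 7191
adjust_throttle(-386): rpm ← 7191 -386 = 6805
adjust_throttle(+556): rpm ← 6805 +556 = 7361
final state: V = 91.32 m/s, rpm = 7361 → n = rpm/60 = 122.683333 rev/s
J = V / (n·D) = 91.32 / (122.683333 × 3.342) = 0.222728
regime bands: climb J<0.3640 | cruise [0.3640, 0.7280) | windmill J≥0.7280
J = 0.2227 → climb

J = 0.2227, regime = climb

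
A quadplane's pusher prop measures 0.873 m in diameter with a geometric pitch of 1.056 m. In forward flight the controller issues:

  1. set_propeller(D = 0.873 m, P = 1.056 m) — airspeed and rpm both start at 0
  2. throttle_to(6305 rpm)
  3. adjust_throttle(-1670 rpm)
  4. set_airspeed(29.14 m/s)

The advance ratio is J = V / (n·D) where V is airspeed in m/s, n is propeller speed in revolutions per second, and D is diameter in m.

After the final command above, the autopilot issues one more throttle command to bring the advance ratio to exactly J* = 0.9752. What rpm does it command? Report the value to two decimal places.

rpm = 2053.68

set_propeller: D = 0.873 m, P = 1.056 m (p = P/D = 1.209622); state ← (V=0, rpm=0)
throttle_to(6305): rpm ← 6305
adjust_throttle(-1670): rpm ← 6305 -1670 = 4635
set_airspeed(29.14): V ← 29.14 m/s
final state: V = 29.14 m/s, rpm = 4635 → n = rpm/60 = 77.250000 rev/s
target J* = 0.9752; solve J* = V/(n·D) for n: n = V/(J*·D) = 29.14/(0.9752 × 0.873) = 34.228007 rev/s
rpm = 60·n = 2053.680415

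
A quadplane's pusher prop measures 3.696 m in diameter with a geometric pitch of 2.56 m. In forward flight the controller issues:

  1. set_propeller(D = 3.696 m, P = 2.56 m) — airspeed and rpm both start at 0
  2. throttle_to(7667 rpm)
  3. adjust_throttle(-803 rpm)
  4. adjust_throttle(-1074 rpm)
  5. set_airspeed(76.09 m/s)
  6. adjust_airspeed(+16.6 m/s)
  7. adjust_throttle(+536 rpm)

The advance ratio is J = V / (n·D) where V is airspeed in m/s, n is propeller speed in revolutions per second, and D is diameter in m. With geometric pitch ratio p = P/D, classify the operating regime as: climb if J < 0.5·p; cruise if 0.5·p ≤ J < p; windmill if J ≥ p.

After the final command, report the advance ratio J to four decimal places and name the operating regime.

set_propeller: D = 3.696 m, P = 2.56 m (p = P/D = 0.692641); state ← (V=0, rpm=0)
throttle_to(7667): rpm ← 7667
adjust_throttle(-803): rpm ← 7667 -803 = 6864
adjust_throttle(-1074): rpm ← 6864 -1074 = 5790
set_airspeed(76.09): V ← 76.09 m/s
adjust_airspeed(+16.6): V ← 76.09 +16.6 = 92.69 m/s
adjust_throttle(+536): rpm ← 5790 +536 = 6326
final state: V = 92.69 m/s, rpm = 6326 → n = rpm/60 = 105.433333 rev/s
J = V / (n·D) = 92.69 / (105.433333 × 3.696) = 0.237861
regime bands: climb J<0.3463 | cruise [0.3463, 0.6926) | windmill J≥0.6926
J = 0.2379 → climb

J = 0.2379, regime = climb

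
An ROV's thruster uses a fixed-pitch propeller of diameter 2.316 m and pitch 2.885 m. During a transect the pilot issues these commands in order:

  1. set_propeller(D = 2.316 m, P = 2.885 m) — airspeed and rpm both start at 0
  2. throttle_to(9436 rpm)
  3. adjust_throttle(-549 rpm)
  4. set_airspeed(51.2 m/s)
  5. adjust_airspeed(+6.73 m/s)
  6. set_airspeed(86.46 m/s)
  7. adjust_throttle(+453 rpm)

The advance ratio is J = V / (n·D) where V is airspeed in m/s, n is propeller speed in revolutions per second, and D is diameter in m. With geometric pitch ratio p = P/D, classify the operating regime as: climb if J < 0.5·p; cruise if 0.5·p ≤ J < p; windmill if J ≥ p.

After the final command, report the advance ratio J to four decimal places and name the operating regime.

J = 0.2398, regime = climb

set_propeller: D = 2.316 m, P = 2.885 m (p = P/D = 1.245682); state ← (V=0, rpm=0)
throttle_to(9436): rpm ← 9436
adjust_throttle(-549): rpm ← 9436 -549 = 8887
set_airspeed(51.2): V ← 51.2 m/s
adjust_airspeed(+6.73): V ← 51.2 +6.73 = 57.93 m/s
set_airspeed(86.46): V ← 86.46 m/s
adjust_throttle(+453): rpm ← 8887 +453 = 9340
final state: V = 86.46 m/s, rpm = 9340 → n = rpm/60 = 155.666667 rev/s
J = V / (n·D) = 86.46 / (155.666667 × 2.316) = 0.239818
regime bands: climb J<0.6228 | cruise [0.6228, 1.2457) | windmill J≥1.2457
J = 0.2398 → climb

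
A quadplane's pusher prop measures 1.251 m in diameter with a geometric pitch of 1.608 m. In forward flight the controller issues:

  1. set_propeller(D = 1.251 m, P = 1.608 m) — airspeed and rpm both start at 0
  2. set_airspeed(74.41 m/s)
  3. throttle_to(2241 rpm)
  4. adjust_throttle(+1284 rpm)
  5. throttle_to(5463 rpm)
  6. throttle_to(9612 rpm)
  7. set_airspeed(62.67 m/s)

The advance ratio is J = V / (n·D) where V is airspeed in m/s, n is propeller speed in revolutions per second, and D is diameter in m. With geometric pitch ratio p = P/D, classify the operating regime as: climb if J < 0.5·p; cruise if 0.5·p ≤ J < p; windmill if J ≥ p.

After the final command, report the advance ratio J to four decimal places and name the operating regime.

set_propeller: D = 1.251 m, P = 1.608 m (p = P/D = 1.285372); state ← (V=0, rpm=0)
set_airspeed(74.41): V ← 74.41 m/s
throttle_to(2241): rpm ← 2241
adjust_throttle(+1284): rpm ← 2241 +1284 = 3525
throttle_to(5463): rpm ← 5463
throttle_to(9612): rpm ← 9612
set_airspeed(62.67): V ← 62.67 m/s
final state: V = 62.67 m/s, rpm = 9612 → n = rpm/60 = 160.200000 rev/s
J = V / (n·D) = 62.67 / (160.200000 × 1.251) = 0.312709
regime bands: climb J<0.6427 | cruise [0.6427, 1.2854) | windmill J≥1.2854
J = 0.3127 → climb

J = 0.3127, regime = climb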